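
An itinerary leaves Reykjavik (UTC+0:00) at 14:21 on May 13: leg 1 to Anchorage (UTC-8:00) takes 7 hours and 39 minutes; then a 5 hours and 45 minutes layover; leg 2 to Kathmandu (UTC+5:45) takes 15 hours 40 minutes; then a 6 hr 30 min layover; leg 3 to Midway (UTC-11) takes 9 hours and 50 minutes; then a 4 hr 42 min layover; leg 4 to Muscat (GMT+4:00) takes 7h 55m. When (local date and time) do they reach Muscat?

Reykjavik is at UTC+0, so departure is already 14:21 UTC on May 13.
Add 7 hours 39 minutes leg 1 → 22:00 UTC.
Add 5 hours 45 minutes layover in Anchorage → 03:45 UTC (May 14).
Add 15 hours 40 minutes leg 2 → 19:25 UTC.
Add 6 hours 30 minutes layover in Kathmandu → 01:55 UTC (May 15).
Add 9 hours and 50 minutes leg 3 → 11:45 UTC.
Add 4 hours and 42 minutes layover in Midway → 16:27 UTC.
Add 7 hours 55 minutes leg 4 → 00:22 UTC (May 16).
Muscat is UTC+4:00, so local arrival = 00:22 + 4:00 = 04:22 on May 16.

04:22 on May 16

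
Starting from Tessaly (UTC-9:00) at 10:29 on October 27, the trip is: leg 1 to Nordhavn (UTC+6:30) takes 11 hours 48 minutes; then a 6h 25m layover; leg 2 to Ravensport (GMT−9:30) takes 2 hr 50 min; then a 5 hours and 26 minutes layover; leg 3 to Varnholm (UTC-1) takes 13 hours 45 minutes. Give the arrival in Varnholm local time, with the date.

Convert departure to UTC: 10:29 + 9:00 = 19:29 UTC on Oct 27.
Add 11 hours 48 minutes leg 1 → 07:17 UTC (Oct 28).
Add 6 hours 25 minutes layover in Nordhavn → 13:42 UTC.
Add 2 hours 50 minutes leg 2 → 16:32 UTC.
Add 5 hours and 26 minutes layover in Ravensport → 21:58 UTC.
Add 13 hours and 45 minutes leg 3 → 11:43 UTC (Oct 29).
Varnholm is UTC−1:00, so local arrival = 11:43 − 1:00 = 10:43 on Oct 29.

10:43 on October 29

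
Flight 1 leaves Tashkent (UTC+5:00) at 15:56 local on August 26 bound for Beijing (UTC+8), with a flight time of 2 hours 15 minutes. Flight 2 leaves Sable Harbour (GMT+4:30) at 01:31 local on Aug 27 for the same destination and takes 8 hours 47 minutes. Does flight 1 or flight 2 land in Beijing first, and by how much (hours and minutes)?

Flight 1 in UTC: 15:56 − 5:00 = 10:56 on Aug 26.
+2 hours 15 minutes → arrive 13:11 UTC on Aug 26.
Flight 2 in UTC: 01:31 − 4:30 = 21:01 on Aug 26.
+8 hours and 47 minutes → arrive 05:48 UTC on Aug 27.
Flight 1 lands earlier by 16 hours 37 minutes.

the first, by 16 hours 37 minutes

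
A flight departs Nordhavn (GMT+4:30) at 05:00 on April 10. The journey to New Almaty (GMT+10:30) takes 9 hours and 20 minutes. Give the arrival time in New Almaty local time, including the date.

20:20 on April 10

Convert departure to UTC: 05:00 − 4:30 = 00:30 UTC on Apr 10.
Add 9 hours 20 minutes travel time → 09:50 UTC.
New Almaty is UTC+10:30, so local arrival = 09:50 + 10:30 = 20:20 on Apr 10.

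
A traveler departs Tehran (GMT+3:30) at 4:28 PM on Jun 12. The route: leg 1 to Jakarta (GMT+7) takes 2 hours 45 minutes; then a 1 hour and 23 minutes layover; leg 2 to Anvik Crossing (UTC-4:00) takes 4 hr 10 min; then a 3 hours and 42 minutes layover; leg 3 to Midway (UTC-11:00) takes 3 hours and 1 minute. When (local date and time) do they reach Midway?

4:59 PM on June 12

Convert departure to UTC: 4:28 PM − 3:30 = 12:58 PM UTC on Jun 12.
Add 2 hours and 45 minutes leg 1 → 3:43 PM UTC.
Add 1 hour 23 minutes layover in Jakarta → 5:06 PM UTC.
Add 4 hours and 10 minutes leg 2 → 9:16 PM UTC.
Add 3 hours 42 minutes layover in Anvik Crossing → 12:58 AM UTC (Jun 13).
Add 3 hours and 1 minute leg 3 → 3:59 AM UTC.
Midway is UTC−11:00, so local arrival = 3:59 AM − 11:00 = 4:59 PM on Jun 12.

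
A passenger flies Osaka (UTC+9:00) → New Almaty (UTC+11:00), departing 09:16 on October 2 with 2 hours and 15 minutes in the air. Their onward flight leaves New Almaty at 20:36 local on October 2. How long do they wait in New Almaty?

Convert departure to UTC: 09:16 − 9:00 = 00:16 UTC on Oct 2.
Add 2 hours and 15 minutes flight time → 02:31 UTC.
New Almaty is UTC+11:00, so local arrival = 02:31 + 11:00 = 13:31 on Oct 2.
Layover = 20:36 − 13:31 = 7 hours 5 minutes.

7 hours 5 minutes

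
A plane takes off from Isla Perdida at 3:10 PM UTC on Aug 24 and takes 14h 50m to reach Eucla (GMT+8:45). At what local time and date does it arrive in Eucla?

2:45 PM on August 25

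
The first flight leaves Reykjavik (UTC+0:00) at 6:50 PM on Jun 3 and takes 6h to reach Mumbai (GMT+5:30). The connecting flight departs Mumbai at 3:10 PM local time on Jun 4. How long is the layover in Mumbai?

Reykjavik is at UTC+0, so departure is already 6:50 PM UTC on Jun 3.
Add 6 hours flight time → 12:50 AM UTC (Jun 4).
Mumbai is UTC+5:30, so local arrival = 12:50 AM + 5:30 = 6:20 AM on Jun 4.
Layover = 3:10 PM − 6:20 AM = 8 hours 50 minutes.

8 hours 50 minutes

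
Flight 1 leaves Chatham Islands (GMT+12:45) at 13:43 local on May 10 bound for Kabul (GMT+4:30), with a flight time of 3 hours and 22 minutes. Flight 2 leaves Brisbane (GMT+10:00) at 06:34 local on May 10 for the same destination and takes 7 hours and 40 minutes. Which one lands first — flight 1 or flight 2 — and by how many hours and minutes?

Flight 1 in UTC: 13:43 − 12:45 = 00:58 on May 10.
+3 hours 22 minutes → arrive 04:20 UTC on May 10.
Flight 2 in UTC: 06:34 − 10:00 = 20:34 on May 9.
+7 hours 40 minutes → arrive 04:14 UTC on May 10.
Flight 2 lands earlier by 6 minutes.

the second, by 6 minutes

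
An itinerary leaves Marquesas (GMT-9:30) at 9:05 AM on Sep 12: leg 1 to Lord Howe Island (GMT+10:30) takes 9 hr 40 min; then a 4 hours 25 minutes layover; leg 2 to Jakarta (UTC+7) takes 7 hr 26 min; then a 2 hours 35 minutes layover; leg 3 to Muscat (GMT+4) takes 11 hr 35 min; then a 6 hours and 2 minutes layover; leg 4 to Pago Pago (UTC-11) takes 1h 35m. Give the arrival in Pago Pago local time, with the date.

2:53 AM on Sep 14

Convert departure to UTC: 9:05 AM + 9:30 = 6:35 PM UTC on Sep 12.
Add 9 hours 40 minutes leg 1 → 4:15 AM UTC (Sep 13).
Add 4 hours 25 minutes layover in Lord Howe Island → 8:40 AM UTC.
Add 7 hours 26 minutes leg 2 → 4:06 PM UTC.
Add 2 hours and 35 minutes layover in Jakarta → 6:41 PM UTC.
Add 11 hours 35 minutes leg 3 → 6:16 AM UTC (Sep 14).
Add 6 hours and 2 minutes layover in Muscat → 12:18 PM UTC.
Add 1 hour and 35 minutes leg 4 → 1:53 PM UTC.
Pago Pago is UTC−11:00, so local arrival = 1:53 PM − 11:00 = 2:53 AM on Sep 14.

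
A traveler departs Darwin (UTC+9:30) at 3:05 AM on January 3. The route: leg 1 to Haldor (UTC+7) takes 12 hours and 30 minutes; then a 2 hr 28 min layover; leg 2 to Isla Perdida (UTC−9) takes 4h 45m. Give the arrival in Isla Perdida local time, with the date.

4:18 AM on Jan 3

Convert departure to UTC: 3:05 AM − 9:30 = 5:35 PM UTC on Jan 2.
Add 12 hours 30 minutes leg 1 → 6:05 AM UTC (Jan 3).
Add 2 hours 28 minutes layover in Haldor → 8:33 AM UTC.
Add 4 hours and 45 minutes leg 2 → 1:18 PM UTC.
Isla Perdida is UTC−9:00, so local arrival = 1:18 PM − 9:00 = 4:18 AM on Jan 3.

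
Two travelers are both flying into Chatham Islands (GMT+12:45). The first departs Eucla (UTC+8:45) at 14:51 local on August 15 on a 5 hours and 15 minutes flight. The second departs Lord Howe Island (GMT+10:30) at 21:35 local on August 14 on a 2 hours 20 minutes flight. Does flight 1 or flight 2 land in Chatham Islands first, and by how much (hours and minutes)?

Flight 1 in UTC: 14:51 − 8:45 = 06:06 on Aug 15.
+5 hours 15 minutes → arrive 11:21 UTC on Aug 15.
Flight 2 in UTC: 21:35 − 10:30 = 11:05 on Aug 14.
+2 hours 20 minutes → arrive 13:25 UTC on Aug 14.
Flight 2 lands earlier by 21 hours 56 minutes.

the second, by 21 hours 56 minutes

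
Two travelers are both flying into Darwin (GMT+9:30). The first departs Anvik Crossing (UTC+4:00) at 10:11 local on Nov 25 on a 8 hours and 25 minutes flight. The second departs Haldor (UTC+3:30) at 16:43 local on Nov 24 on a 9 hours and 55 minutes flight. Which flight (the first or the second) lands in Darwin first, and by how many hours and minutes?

the second, by 15 hours 28 minutes

Flight 1 in UTC: 10:11 − 4:00 = 06:11 on Nov 25.
+8 hours and 25 minutes → arrive 14:36 UTC on Nov 25.
Flight 2 in UTC: 16:43 − 3:30 = 13:13 on Nov 24.
+9 hours 55 minutes → arrive 23:08 UTC on Nov 24.
Flight 2 lands earlier by 15 hours 28 minutes.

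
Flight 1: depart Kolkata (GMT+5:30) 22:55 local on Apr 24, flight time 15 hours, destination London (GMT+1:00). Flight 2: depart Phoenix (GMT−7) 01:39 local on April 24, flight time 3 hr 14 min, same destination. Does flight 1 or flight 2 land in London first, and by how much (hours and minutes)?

the second, by 20 hours 32 minutes

Flight 1 in UTC: 22:55 − 5:30 = 17:25 on Apr 24.
+15 hours → arrive 08:25 UTC on Apr 25.
Flight 2 in UTC: 01:39 + 7:00 = 08:39 on Apr 24.
+3 hours 14 minutes → arrive 11:53 UTC on Apr 24.
Flight 2 lands earlier by 20 hours 32 minutes.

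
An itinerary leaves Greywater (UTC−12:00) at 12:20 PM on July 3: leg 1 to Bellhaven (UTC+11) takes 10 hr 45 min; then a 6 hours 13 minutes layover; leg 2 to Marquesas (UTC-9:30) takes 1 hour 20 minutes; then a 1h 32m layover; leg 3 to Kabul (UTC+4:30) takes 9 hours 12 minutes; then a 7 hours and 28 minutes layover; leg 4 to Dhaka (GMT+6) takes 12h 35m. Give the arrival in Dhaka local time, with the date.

Convert departure to UTC: 12:20 PM + 12:00 = 12:20 AM UTC on Jul 4.
Add 10 hours and 45 minutes leg 1 → 11:05 AM UTC.
Add 6 hours and 13 minutes layover in Bellhaven → 5:18 PM UTC.
Add 1 hour 20 minutes leg 2 → 6:38 PM UTC.
Add 1 hour and 32 minutes layover in Marquesas → 8:10 PM UTC.
Add 9 hours 12 minutes leg 3 → 5:22 AM UTC (Jul 5).
Add 7 hours 28 minutes layover in Kabul → 12:50 PM UTC.
Add 12 hours and 35 minutes leg 4 → 1:25 AM UTC (Jul 6).
Dhaka is UTC+6:00, so local arrival = 1:25 AM + 6:00 = 7:25 AM on Jul 6.

7:25 AM on Jul 6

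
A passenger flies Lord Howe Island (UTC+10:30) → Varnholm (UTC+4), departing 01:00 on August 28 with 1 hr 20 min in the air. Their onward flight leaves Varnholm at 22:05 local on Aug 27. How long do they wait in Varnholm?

2 hours 15 minutes

Convert departure to UTC: 01:00 − 10:30 = 14:30 UTC on Aug 27.
Add 1 hour 20 minutes flight time → 15:50 UTC.
Varnholm is UTC+4:00, so local arrival = 15:50 + 4:00 = 19:50 on Aug 27.
Layover = 22:05 − 19:50 = 2 hours 15 minutes.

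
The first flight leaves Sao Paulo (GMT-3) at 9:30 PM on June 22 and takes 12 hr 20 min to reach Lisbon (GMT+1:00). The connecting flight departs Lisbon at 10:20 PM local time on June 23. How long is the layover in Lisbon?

Convert departure to UTC: 9:30 PM + 3:00 = 12:30 AM UTC on Jun 23.
Add 12 hours 20 minutes flight time → 12:50 PM UTC.
Lisbon is UTC+1:00, so local arrival = 12:50 PM + 1:00 = 1:50 PM on Jun 23.
Layover = 10:20 PM − 1:50 PM = 8 hours 30 minutes.

8 hours 30 minutes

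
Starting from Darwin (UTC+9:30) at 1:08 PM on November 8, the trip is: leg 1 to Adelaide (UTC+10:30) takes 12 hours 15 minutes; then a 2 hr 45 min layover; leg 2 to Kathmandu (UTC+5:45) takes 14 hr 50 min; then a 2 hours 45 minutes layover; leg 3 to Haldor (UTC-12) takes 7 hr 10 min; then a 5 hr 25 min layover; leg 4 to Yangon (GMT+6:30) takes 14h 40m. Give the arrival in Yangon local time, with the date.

Convert departure to UTC: 1:08 PM − 9:30 = 3:38 AM UTC on Nov 8.
Add 12 hours 15 minutes leg 1 → 3:53 PM UTC.
Add 2 hours and 45 minutes layover in Adelaide → 6:38 PM UTC.
Add 14 hours 50 minutes leg 2 → 9:28 AM UTC (Nov 9).
Add 2 hours and 45 minutes layover in Kathmandu → 12:13 PM UTC.
Add 7 hours 10 minutes leg 3 → 7:23 PM UTC.
Add 5 hours and 25 minutes layover in Haldor → 12:48 AM UTC (Nov 10).
Add 14 hours 40 minutes leg 4 → 3:28 PM UTC.
Yangon is UTC+6:30, so local arrival = 3:28 PM + 6:30 = 9:58 PM on Nov 10.

9:58 PM on November 10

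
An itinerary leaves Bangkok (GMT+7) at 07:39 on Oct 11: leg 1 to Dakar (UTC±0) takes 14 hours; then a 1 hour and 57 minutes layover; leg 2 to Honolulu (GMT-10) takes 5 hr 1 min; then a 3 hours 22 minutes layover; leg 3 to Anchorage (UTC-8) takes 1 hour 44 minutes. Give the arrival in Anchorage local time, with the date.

18:43 on Oct 11

Convert departure to UTC: 07:39 − 7:00 = 00:39 UTC on Oct 11.
Add 14 hours leg 1 → 14:39 UTC.
Add 1 hour 57 minutes layover in Dakar → 16:36 UTC.
Add 5 hours 1 minute leg 2 → 21:37 UTC.
Add 3 hours and 22 minutes layover in Honolulu → 00:59 UTC (Oct 12).
Add 1 hour and 44 minutes leg 3 → 02:43 UTC.
Anchorage is UTC−8:00, so local arrival = 02:43 − 8:00 = 18:43 on Oct 11.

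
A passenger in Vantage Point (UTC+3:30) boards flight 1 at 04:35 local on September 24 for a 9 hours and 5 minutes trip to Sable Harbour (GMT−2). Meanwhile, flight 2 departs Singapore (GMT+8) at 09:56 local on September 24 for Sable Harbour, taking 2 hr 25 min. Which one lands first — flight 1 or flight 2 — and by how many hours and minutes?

the second, by 5 hours 49 minutes

Flight 1 in UTC: 04:35 − 3:30 = 01:05 on Sep 24.
+9 hours and 5 minutes → arrive 10:10 UTC on Sep 24.
Flight 2 in UTC: 09:56 − 8:00 = 01:56 on Sep 24.
+2 hours 25 minutes → arrive 04:21 UTC on Sep 24.
Flight 2 lands earlier by 5 hours 49 minutes.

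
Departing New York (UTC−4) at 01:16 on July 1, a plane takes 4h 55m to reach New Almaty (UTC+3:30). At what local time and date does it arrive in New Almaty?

New Almaty is 7:30 ahead of New York.
After 4 hours and 55 minutes it is 06:11 in New York.
Shift by the zone difference: 06:11 + 7:30 = 13:41 on Jul 1 in New Almaty.

13:41 on July 1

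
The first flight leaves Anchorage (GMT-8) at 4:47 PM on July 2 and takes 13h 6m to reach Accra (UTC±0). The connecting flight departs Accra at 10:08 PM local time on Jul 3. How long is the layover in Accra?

8 hours 15 minutes

Convert departure to UTC: 4:47 PM + 8:00 = 12:47 AM UTC on Jul 3.
Add 13 hours and 6 minutes flight time → 1:53 PM UTC.
Accra is UTC+0, so local arrival is the same: 1:53 PM on Jul 3.
Layover = 10:08 PM − 1:53 PM = 8 hours 15 minutes.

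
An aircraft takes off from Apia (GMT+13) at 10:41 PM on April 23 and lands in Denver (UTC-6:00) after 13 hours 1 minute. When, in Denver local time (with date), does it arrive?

4:42 PM on April 23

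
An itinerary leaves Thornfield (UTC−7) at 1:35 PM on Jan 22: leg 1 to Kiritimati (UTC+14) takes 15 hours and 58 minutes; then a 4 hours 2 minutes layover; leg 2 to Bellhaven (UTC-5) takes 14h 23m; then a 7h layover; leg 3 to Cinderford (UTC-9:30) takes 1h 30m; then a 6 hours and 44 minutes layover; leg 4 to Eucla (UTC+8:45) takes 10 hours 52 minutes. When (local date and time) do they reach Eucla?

Convert departure to UTC: 1:35 PM + 7:00 = 8:35 PM UTC on Jan 22.
Add 15 hours and 58 minutes leg 1 → 12:33 PM UTC (Jan 23).
Add 4 hours 2 minutes layover in Kiritimati → 4:35 PM UTC.
Add 14 hours 23 minutes leg 2 → 6:58 AM UTC (Jan 24).
Add 7 hours layover in Bellhaven → 1:58 PM UTC.
Add 1 hour 30 minutes leg 3 → 3:28 PM UTC.
Add 6 hours and 44 minutes layover in Cinderford → 10:12 PM UTC.
Add 10 hours and 52 minutes leg 4 → 9:04 AM UTC (Jan 25).
Eucla is UTC+8:45, so local arrival = 9:04 AM + 8:45 = 5:49 PM on Jan 25.

5:49 PM on January 25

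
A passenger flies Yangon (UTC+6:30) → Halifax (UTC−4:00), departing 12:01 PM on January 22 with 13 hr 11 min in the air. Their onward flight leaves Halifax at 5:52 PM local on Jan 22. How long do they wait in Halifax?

Convert departure to UTC: 12:01 PM − 6:30 = 5:31 AM UTC on Jan 22.
Add 13 hours and 11 minutes flight time → 6:42 PM UTC.
Halifax is UTC−4:00, so local arrival = 6:42 PM − 4:00 = 2:42 PM on Jan 22.
Layover = 5:52 PM − 2:42 PM = 3 hours 10 minutes.

3 hours 10 minutes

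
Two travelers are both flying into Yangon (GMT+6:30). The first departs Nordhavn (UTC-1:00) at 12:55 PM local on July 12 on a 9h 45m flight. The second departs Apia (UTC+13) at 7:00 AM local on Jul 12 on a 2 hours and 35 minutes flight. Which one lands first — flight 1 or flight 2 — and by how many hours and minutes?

Flight 1 in UTC: 12:55 PM + 1:00 = 1:55 PM on Jul 12.
+9 hours 45 minutes → arrive 11:40 PM UTC on Jul 12.
Flight 2 in UTC: 7:00 AM − 13:00 = 6:00 PM on Jul 11.
+2 hours and 35 minutes → arrive 8:35 PM UTC on Jul 11.
Flight 2 lands earlier by 27 hours 5 minutes.

the second, by 27 hours 5 minutes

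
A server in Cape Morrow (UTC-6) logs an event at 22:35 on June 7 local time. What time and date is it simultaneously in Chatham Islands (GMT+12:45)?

Chatham Islands is 18:45 ahead of Cape Morrow.
Shift by the zone difference: 22:35 + 18:45 = 17:20 on Jun 8 in Chatham Islands.

17:20 on June 8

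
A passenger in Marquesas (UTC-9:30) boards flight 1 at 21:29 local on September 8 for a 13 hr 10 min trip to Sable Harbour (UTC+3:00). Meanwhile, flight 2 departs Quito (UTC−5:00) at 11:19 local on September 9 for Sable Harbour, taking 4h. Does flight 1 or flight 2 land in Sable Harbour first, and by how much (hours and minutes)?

Flight 1 in UTC: 21:29 + 9:30 = 06:59 on Sep 9.
+13 hours 10 minutes → arrive 20:09 UTC on Sep 9.
Flight 2 in UTC: 11:19 + 5:00 = 16:19 on Sep 9.
+4 hours → arrive 20:19 UTC on Sep 9.
Flight 1 lands earlier by 10 minutes.

the first, by 10 minutes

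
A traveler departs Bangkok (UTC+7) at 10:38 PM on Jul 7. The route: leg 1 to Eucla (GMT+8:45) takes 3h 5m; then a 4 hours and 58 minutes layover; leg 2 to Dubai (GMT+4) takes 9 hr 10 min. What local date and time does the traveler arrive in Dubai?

Convert departure to UTC: 10:38 PM − 7:00 = 3:38 PM UTC on Jul 7.
Add 3 hours and 5 minutes leg 1 → 6:43 PM UTC.
Add 4 hours 58 minutes layover in Eucla → 11:41 PM UTC.
Add 9 hours and 10 minutes leg 2 → 8:51 AM UTC (Jul 8).
Dubai is UTC+4:00, so local arrival = 8:51 AM + 4:00 = 12:51 PM on Jul 8.

12:51 PM on July 8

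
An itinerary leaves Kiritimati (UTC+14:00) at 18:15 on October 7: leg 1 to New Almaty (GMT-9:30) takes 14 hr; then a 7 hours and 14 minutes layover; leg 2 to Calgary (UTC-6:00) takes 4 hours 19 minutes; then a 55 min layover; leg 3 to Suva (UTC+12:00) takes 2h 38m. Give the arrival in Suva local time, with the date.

21:21 on October 8

Convert departure to UTC: 18:15 − 14:00 = 04:15 UTC on Oct 7.
Add 14 hours leg 1 → 18:15 UTC.
Add 7 hours and 14 minutes layover in New Almaty → 01:29 UTC (Oct 8).
Add 4 hours and 19 minutes leg 2 → 05:48 UTC.
Add 55 minutes layover in Calgary → 06:43 UTC.
Add 2 hours 38 minutes leg 3 → 09:21 UTC.
Suva is UTC+12:00, so local arrival = 09:21 + 12:00 = 21:21 on Oct 8.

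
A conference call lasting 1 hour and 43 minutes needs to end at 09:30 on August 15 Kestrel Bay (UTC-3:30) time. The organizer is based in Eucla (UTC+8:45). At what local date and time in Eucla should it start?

Target end time in UTC: 09:30 + 3:30 = 13:00 on Aug 15.
Subtract 1 hour and 43 minutes → start 11:17 UTC on Aug 15.
Eucla is UTC+8:45: 11:17 + 8:45 = 20:02 on Aug 15.

20:02 on Aug 15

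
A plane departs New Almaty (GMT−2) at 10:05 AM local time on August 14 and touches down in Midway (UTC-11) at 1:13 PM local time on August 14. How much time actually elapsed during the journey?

Departure in UTC: 10:05 AM + 2:00 = 12:05 PM on Aug 14.
Arrival in UTC: 1:13 PM + 11:00 = 12:13 AM on Aug 15.
Elapsed = 12:13 AM − 12:05 PM (+1 day) = 12 hours 8 minutes.

12 hours 8 minutes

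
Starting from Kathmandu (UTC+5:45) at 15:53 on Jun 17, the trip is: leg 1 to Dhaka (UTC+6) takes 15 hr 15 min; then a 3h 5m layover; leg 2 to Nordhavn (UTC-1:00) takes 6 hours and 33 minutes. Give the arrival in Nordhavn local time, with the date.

Convert departure to UTC: 15:53 − 5:45 = 10:08 UTC on Jun 17.
Add 15 hours and 15 minutes leg 1 → 01:23 UTC (Jun 18).
Add 3 hours 5 minutes layover in Dhaka → 04:28 UTC.
Add 6 hours 33 minutes leg 2 → 11:01 UTC.
Nordhavn is UTC−1:00, so local arrival = 11:01 − 1:00 = 10:01 on Jun 18.

10:01 on June 18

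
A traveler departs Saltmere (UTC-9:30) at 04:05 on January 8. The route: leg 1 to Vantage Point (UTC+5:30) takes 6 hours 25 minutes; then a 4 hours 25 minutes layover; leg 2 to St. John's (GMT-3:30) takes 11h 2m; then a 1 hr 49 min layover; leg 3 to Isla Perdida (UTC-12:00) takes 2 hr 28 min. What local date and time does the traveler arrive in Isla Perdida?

03:44 on Jan 9

Convert departure to UTC: 04:05 + 9:30 = 13:35 UTC on Jan 8.
Add 6 hours 25 minutes leg 1 → 20:00 UTC.
Add 4 hours 25 minutes layover in Vantage Point → 00:25 UTC (Jan 9).
Add 11 hours 2 minutes leg 2 → 11:27 UTC.
Add 1 hour and 49 minutes layover in St. John's → 13:16 UTC.
Add 2 hours 28 minutes leg 3 → 15:44 UTC.
Isla Perdida is UTC−12:00, so local arrival = 15:44 − 12:00 = 03:44 on Jan 9.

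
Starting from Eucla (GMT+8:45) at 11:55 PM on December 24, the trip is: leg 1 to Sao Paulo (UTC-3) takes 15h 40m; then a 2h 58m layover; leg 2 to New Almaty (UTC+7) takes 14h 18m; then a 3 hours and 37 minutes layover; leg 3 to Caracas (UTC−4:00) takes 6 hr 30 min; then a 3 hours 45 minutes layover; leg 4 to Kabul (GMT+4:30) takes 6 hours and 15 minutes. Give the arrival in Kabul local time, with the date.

Convert departure to UTC: 11:55 PM − 8:45 = 3:10 PM UTC on Dec 24.
Add 15 hours 40 minutes leg 1 → 6:50 AM UTC (Dec 25).
Add 2 hours and 58 minutes layover in Sao Paulo → 9:48 AM UTC.
Add 14 hours 18 minutes leg 2 → 12:06 AM UTC (Dec 26).
Add 3 hours and 37 minutes layover in New Almaty → 3:43 AM UTC.
Add 6 hours 30 minutes leg 3 → 10:13 AM UTC.
Add 3 hours 45 minutes layover in Caracas → 1:58 PM UTC.
Add 6 hours 15 minutes leg 4 → 8:13 PM UTC.
Kabul is UTC+4:30, so local arrival = 8:13 PM + 4:30 = 12:43 AM on Dec 27.

12:43 AM on December 27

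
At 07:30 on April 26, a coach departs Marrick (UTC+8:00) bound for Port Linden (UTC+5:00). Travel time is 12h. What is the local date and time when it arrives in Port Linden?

16:30 on April 26

Convert departure to UTC: 07:30 − 8:00 = 23:30 UTC on Apr 25.
Add 12 hours travel time → 11:30 UTC (Apr 26).
Port Linden is UTC+5:00, so local arrival = 11:30 + 5:00 = 16:30 on Apr 26.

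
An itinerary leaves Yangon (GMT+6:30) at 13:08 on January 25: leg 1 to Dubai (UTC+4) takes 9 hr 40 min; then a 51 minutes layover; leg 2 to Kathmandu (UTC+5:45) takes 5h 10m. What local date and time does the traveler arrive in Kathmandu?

Convert departure to UTC: 13:08 − 6:30 = 06:38 UTC on Jan 25.
Add 9 hours 40 minutes leg 1 → 16:18 UTC.
Add 51 minutes layover in Dubai → 17:09 UTC.
Add 5 hours 10 minutes leg 2 → 22:19 UTC.
Kathmandu is UTC+5:45, so local arrival = 22:19 + 5:45 = 04:04 on Jan 26.

04:04 on Jan 26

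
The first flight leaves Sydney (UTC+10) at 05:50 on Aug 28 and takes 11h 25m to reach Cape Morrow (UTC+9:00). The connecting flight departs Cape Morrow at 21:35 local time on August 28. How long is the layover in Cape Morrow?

5 hours 20 minutes

Convert departure to UTC: 05:50 − 10:00 = 19:50 UTC on Aug 27.
Add 11 hours 25 minutes flight time → 07:15 UTC (Aug 28).
Cape Morrow is UTC+9:00, so local arrival = 07:15 + 9:00 = 16:15 on Aug 28.
Layover = 21:35 − 16:15 = 5 hours 20 minutes.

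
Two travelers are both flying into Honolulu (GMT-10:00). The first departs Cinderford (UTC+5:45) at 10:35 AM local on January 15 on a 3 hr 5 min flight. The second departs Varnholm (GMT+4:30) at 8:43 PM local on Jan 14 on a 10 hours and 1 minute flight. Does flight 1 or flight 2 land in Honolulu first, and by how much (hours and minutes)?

Flight 1 in UTC: 10:35 AM − 5:45 = 4:50 AM on Jan 15.
+3 hours and 5 minutes → arrive 7:55 AM UTC on Jan 15.
Flight 2 in UTC: 8:43 PM − 4:30 = 4:13 PM on Jan 14.
+10 hours and 1 minute → arrive 2:14 AM UTC on Jan 15.
Flight 2 lands earlier by 5 hours 41 minutes.

the second, by 5 hours 41 minutes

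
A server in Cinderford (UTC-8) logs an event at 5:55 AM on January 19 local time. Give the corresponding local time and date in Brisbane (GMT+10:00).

11:55 PM on Jan 19

In UTC: 5:55 AM + 8:00 = 1:55 PM on Jan 19.
Brisbane is UTC+10:00: 1:55 PM + 10:00 = 11:55 PM on Jan 19.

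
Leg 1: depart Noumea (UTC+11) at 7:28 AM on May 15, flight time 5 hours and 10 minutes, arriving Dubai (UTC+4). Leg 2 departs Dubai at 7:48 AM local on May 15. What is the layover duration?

Convert departure to UTC: 7:28 AM − 11:00 = 8:28 PM UTC on May 14.
Add 5 hours 10 minutes flight time → 1:38 AM UTC (May 15).
Dubai is UTC+4:00, so local arrival = 1:38 AM + 4:00 = 5:38 AM on May 15.
Layover = 7:48 AM − 5:38 AM = 2 hours 10 minutes.

2 hours 10 minutes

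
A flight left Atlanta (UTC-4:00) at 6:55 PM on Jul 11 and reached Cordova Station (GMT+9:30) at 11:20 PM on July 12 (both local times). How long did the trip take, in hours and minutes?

14 hours 55 minutes

Departure in UTC: 6:55 PM + 4:00 = 10:55 PM on Jul 11.
Arrival in UTC: 11:20 PM − 9:30 = 1:50 PM on Jul 12.
Elapsed = 1:50 PM − 10:55 PM (+1 day) = 14 hours 55 minutes.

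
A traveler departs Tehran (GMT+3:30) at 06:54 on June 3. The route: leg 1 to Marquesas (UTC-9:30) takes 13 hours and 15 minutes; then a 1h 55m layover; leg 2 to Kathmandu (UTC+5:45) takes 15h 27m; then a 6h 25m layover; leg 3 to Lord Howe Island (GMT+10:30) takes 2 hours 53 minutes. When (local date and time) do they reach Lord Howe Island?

05:49 on Jun 5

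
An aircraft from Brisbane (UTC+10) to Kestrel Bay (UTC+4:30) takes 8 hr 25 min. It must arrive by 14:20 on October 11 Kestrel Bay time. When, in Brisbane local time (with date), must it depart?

11:25 on October 11

Target arrival in UTC: 14:20 − 4:30 = 09:50 on Oct 11.
Subtract 8 hours 25 minutes → departure 01:25 UTC on Oct 11.
Brisbane is UTC+10:00: 01:25 + 10:00 = 11:25 on Oct 11.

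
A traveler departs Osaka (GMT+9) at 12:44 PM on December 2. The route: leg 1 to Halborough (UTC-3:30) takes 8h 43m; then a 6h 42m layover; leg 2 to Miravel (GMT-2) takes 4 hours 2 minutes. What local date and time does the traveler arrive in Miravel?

Convert departure to UTC: 12:44 PM − 9:00 = 3:44 AM UTC on Dec 2.
Add 8 hours and 43 minutes leg 1 → 12:27 PM UTC.
Add 6 hours 42 minutes layover in Halborough → 7:09 PM UTC.
Add 4 hours and 2 minutes leg 2 → 11:11 PM UTC.
Miravel is UTC−2:00, so local arrival = 11:11 PM − 2:00 = 9:11 PM on Dec 2.

9:11 PM on December 2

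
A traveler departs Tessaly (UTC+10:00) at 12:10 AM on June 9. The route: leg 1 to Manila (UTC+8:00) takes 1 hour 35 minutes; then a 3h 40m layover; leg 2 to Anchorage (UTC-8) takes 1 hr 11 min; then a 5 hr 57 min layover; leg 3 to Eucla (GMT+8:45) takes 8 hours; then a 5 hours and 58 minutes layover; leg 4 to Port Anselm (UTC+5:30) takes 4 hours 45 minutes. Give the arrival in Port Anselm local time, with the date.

Convert departure to UTC: 12:10 AM − 10:00 = 2:10 PM UTC on Jun 8.
Add 1 hour and 35 minutes leg 1 → 3:45 PM UTC.
Add 3 hours 40 minutes layover in Manila → 7:25 PM UTC.
Add 1 hour and 11 minutes leg 2 → 8:36 PM UTC.
Add 5 hours 57 minutes layover in Anchorage → 2:33 AM UTC (Jun 9).
Add 8 hours leg 3 → 10:33 AM UTC.
Add 5 hours 58 minutes layover in Eucla → 4:31 PM UTC.
Add 4 hours 45 minutes leg 4 → 9:16 PM UTC.
Port Anselm is UTC+5:30, so local arrival = 9:16 PM + 5:30 = 2:46 AM on Jun 10.

2:46 AM on June 10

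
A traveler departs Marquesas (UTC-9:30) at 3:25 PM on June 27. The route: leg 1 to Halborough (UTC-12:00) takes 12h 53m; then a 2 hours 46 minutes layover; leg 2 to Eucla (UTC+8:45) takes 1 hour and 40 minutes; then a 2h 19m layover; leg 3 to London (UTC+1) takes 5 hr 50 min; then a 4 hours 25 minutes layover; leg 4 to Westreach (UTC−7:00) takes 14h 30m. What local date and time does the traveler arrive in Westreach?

2:18 PM on June 29

Convert departure to UTC: 3:25 PM + 9:30 = 12:55 AM UTC on Jun 28.
Add 12 hours and 53 minutes leg 1 → 1:48 PM UTC.
Add 2 hours 46 minutes layover in Halborough → 4:34 PM UTC.
Add 1 hour 40 minutes leg 2 → 6:14 PM UTC.
Add 2 hours 19 minutes layover in Eucla → 8:33 PM UTC.
Add 5 hours 50 minutes leg 3 → 2:23 AM UTC (Jun 29).
Add 4 hours and 25 minutes layover in London → 6:48 AM UTC.
Add 14 hours and 30 minutes leg 4 → 9:18 PM UTC.
Westreach is UTC−7:00, so local arrival = 9:18 PM − 7:00 = 2:18 PM on Jun 29.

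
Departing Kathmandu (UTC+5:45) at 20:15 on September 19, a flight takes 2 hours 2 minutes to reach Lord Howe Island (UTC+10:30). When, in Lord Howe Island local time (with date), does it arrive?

03:02 on September 20

Lord Howe Island is 4:45 ahead of Kathmandu.
After 2 hours and 2 minutes it is 22:17 in Kathmandu.
Shift by the zone difference: 22:17 + 4:45 = 03:02 on Sep 20 in Lord Howe Island.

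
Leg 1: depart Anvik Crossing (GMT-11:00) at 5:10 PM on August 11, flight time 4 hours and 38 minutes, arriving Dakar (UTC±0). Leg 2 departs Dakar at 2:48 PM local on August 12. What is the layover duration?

Convert departure to UTC: 5:10 PM + 11:00 = 4:10 AM UTC on Aug 12.
Add 4 hours and 38 minutes flight time → 8:48 AM UTC.
Dakar is UTC+0, so local arrival is the same: 8:48 AM on Aug 12.
Layover = 2:48 PM − 8:48 AM = 6 hours.

6 hours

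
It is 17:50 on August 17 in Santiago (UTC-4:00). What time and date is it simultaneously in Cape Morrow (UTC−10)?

Cape Morrow is 6:00 behind Santiago.
Shift by the zone difference: 17:50 − 6:00 = 11:50 on Aug 17 in Cape Morrow.

11:50 on August 17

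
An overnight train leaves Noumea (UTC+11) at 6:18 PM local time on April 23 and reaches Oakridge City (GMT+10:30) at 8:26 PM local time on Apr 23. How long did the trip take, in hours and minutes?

2 hours 38 minutes

Departure in UTC: 6:18 PM − 11:00 = 7:18 AM on Apr 23.
Arrival in UTC: 8:26 PM − 10:30 = 9:56 AM on Apr 23.
Elapsed = 9:56 AM − 7:18 AM = 2 hours 38 minutes.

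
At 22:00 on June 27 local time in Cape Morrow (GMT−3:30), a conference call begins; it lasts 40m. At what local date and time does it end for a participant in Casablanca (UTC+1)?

Convert start to UTC: 22:00 + 3:30 = 01:30 UTC on Jun 28.
Add 40 minutes duration → 02:10 UTC.
Casablanca is UTC+1:00, so local end time = 02:10 + 1:00 = 03:10 on Jun 28.

03:10 on June 28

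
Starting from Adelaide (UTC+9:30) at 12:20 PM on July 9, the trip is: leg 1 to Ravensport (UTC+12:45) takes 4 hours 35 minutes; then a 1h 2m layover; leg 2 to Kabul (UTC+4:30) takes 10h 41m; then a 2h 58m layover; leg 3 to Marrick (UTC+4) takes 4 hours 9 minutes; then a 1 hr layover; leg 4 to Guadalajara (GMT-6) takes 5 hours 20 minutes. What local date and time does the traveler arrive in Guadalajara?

Convert departure to UTC: 12:20 PM − 9:30 = 2:50 AM UTC on Jul 9.
Add 4 hours and 35 minutes leg 1 → 7:25 AM UTC.
Add 1 hour and 2 minutes layover in Ravensport → 8:27 AM UTC.
Add 10 hours 41 minutes leg 2 → 7:08 PM UTC.
Add 2 hours and 58 minutes layover in Kabul → 10:06 PM UTC.
Add 4 hours and 9 minutes leg 3 → 2:15 AM UTC (Jul 10).
Add 1 hour layover in Marrick → 3:15 AM UTC.
Add 5 hours and 20 minutes leg 4 → 8:35 AM UTC.
Guadalajara is UTC−6:00, so local arrival = 8:35 AM − 6:00 = 2:35 AM on Jul 10.

2:35 AM on July 10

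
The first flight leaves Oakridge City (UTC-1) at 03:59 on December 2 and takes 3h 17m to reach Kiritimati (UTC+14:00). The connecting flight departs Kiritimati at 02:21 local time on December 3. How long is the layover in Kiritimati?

Convert departure to UTC: 03:59 + 1:00 = 04:59 UTC on Dec 2.
Add 3 hours and 17 minutes flight time → 08:16 UTC.
Kiritimati is UTC+14:00, so local arrival = 08:16 + 14:00 = 22:16 on Dec 2.
Layover = 02:21 − 22:16 (+1 day) = 4 hours 5 minutes.

4 hours 5 minutes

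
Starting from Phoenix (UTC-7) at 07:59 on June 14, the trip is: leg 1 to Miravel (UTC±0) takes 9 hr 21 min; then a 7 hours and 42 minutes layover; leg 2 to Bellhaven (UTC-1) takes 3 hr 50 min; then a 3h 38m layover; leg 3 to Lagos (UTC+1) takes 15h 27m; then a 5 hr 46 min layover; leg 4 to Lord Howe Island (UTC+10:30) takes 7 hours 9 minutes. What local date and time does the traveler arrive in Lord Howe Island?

Convert departure to UTC: 07:59 + 7:00 = 14:59 UTC on Jun 14.
Add 9 hours 21 minutes leg 1 → 00:20 UTC (Jun 15).
Add 7 hours 42 minutes layover in Miravel → 08:02 UTC.
Add 3 hours and 50 minutes leg 2 → 11:52 UTC.
Add 3 hours 38 minutes layover in Bellhaven → 15:30 UTC.
Add 15 hours 27 minutes leg 3 → 06:57 UTC (Jun 16).
Add 5 hours 46 minutes layover in Lagos → 12:43 UTC.
Add 7 hours 9 minutes leg 4 → 19:52 UTC.
Lord Howe Island is UTC+10:30, so local arrival = 19:52 + 10:30 = 06:22 on Jun 17.

06:22 on June 17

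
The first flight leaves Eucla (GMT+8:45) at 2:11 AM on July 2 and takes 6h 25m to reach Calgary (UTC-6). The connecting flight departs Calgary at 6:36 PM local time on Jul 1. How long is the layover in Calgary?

Convert departure to UTC: 2:11 AM − 8:45 = 5:26 PM UTC on Jul 1.
Add 6 hours and 25 minutes flight time → 11:51 PM UTC.
Calgary is UTC−6:00, so local arrival = 11:51 PM − 6:00 = 5:51 PM on Jul 1.
Layover = 6:36 PM − 5:51 PM = 45 minutes.

45 minutes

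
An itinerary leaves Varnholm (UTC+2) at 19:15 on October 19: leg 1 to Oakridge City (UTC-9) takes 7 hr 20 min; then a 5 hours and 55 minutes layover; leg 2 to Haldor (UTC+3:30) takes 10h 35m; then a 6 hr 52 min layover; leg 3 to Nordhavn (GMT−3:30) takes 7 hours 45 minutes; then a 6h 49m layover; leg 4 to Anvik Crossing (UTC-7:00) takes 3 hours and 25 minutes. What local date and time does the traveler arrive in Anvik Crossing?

Convert departure to UTC: 19:15 − 2:00 = 17:15 UTC on Oct 19.
Add 7 hours and 20 minutes leg 1 → 00:35 UTC (Oct 20).
Add 5 hours 55 minutes layover in Oakridge City → 06:30 UTC.
Add 10 hours and 35 minutes leg 2 → 17:05 UTC.
Add 6 hours and 52 minutes layover in Haldor → 23:57 UTC.
Add 7 hours 45 minutes leg 3 → 07:42 UTC (Oct 21).
Add 6 hours and 49 minutes layover in Nordhavn → 14:31 UTC.
Add 3 hours 25 minutes leg 4 → 17:56 UTC.
Anvik Crossing is UTC−7:00, so local arrival = 17:56 − 7:00 = 10:56 on Oct 21.

10:56 on October 21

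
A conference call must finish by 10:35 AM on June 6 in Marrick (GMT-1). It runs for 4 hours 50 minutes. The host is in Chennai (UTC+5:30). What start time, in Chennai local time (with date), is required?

Target end time in UTC: 10:35 AM + 1:00 = 11:35 AM on Jun 6.
Subtract 4 hours and 50 minutes → start 6:45 AM UTC on Jun 6.
Chennai is UTC+5:30: 6:45 AM + 5:30 = 12:15 PM on Jun 6.

12:15 PM on June 6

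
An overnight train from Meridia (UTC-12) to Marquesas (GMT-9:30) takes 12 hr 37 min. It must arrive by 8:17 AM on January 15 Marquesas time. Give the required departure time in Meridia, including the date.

Target arrival in UTC: 8:17 AM + 9:30 = 5:47 PM on Jan 15.
Subtract 12 hours 37 minutes → departure 5:10 AM UTC on Jan 15.
Meridia is UTC−12:00: 5:10 AM − 12:00 = 5:10 PM on Jan 14.

5:10 PM on Jan 14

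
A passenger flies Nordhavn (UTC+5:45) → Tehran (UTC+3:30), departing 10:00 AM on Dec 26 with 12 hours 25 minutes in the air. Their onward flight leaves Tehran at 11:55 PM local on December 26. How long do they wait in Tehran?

3 hours 45 minutes

Convert departure to UTC: 10:00 AM − 5:45 = 4:15 AM UTC on Dec 26.
Add 12 hours and 25 minutes flight time → 4:40 PM UTC.
Tehran is UTC+3:30, so local arrival = 4:40 PM + 3:30 = 8:10 PM on Dec 26.
Layover = 11:55 PM − 8:10 PM = 3 hours 45 minutes.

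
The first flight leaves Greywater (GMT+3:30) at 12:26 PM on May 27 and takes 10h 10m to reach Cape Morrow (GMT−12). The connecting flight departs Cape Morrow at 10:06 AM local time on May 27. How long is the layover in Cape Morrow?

3 hours

Convert departure to UTC: 12:26 PM − 3:30 = 8:56 AM UTC on May 27.
Add 10 hours and 10 minutes flight time → 7:06 PM UTC.
Cape Morrow is UTC−12:00, so local arrival = 7:06 PM − 12:00 = 7:06 AM on May 27.
Layover = 10:06 AM − 7:06 AM = 3 hours.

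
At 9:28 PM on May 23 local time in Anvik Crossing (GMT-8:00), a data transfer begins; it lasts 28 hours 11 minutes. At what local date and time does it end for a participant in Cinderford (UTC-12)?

9:39 PM on May 24

Convert start to UTC: 9:28 PM + 8:00 = 5:28 AM UTC on May 24.
Add 28 hours 11 minutes duration → 9:39 AM UTC (May 25).
Cinderford is UTC−12:00, so local end time = 9:39 AM − 12:00 = 9:39 PM on May 24.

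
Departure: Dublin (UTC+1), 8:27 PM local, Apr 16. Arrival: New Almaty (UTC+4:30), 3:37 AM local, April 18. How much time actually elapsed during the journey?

27 hours 40 minutes

New Almaty is 3:30 ahead of Dublin.
Clock-face elapsed time (ignoring zones) is 31 hours 10 minutes.
Actual elapsed = 31 hours 10 minutes − 3:30 = 27 hours 40 minutes.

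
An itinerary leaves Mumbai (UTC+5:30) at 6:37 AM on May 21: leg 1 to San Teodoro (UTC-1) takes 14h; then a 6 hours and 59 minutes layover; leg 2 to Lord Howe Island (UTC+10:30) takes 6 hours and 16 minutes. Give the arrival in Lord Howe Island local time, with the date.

Convert departure to UTC: 6:37 AM − 5:30 = 1:07 AM UTC on May 21.
Add 14 hours leg 1 → 3:07 PM UTC.
Add 6 hours 59 minutes layover in San Teodoro → 10:06 PM UTC.
Add 6 hours and 16 minutes leg 2 → 4:22 AM UTC (May 22).
Lord Howe Island is UTC+10:30, so local arrival = 4:22 AM + 10:30 = 2:52 PM on May 22.

2:52 PM on May 22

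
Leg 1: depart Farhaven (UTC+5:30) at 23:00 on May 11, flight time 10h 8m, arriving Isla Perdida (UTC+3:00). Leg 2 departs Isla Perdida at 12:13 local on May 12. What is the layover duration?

Convert departure to UTC: 23:00 − 5:30 = 17:30 UTC on May 11.
Add 10 hours 8 minutes flight time → 03:38 UTC (May 12).
Isla Perdida is UTC+3:00, so local arrival = 03:38 + 3:00 = 06:38 on May 12.
Layover = 12:13 − 06:38 = 5 hours 35 minutes.

5 hours 35 minutes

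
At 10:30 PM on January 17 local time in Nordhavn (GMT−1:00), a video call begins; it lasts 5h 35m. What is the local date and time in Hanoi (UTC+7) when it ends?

12:05 PM on January 18

Convert start to UTC: 10:30 PM + 1:00 = 11:30 PM UTC on Jan 17.
Add 5 hours and 35 minutes duration → 5:05 AM UTC (Jan 18).
Hanoi is UTC+7:00, so local end time = 5:05 AM + 7:00 = 12:05 PM on Jan 18.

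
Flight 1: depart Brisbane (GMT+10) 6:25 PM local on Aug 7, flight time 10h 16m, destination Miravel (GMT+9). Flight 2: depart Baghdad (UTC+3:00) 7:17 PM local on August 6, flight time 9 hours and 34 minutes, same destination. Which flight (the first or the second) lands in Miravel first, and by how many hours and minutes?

the second, by 16 hours 50 minutes

Flight 1 in UTC: 6:25 PM − 10:00 = 8:25 AM on Aug 7.
+10 hours 16 minutes → arrive 6:41 PM UTC on Aug 7.
Flight 2 in UTC: 7:17 PM − 3:00 = 4:17 PM on Aug 6.
+9 hours and 34 minutes → arrive 1:51 AM UTC on Aug 7.
Flight 2 lands earlier by 16 hours 50 minutes.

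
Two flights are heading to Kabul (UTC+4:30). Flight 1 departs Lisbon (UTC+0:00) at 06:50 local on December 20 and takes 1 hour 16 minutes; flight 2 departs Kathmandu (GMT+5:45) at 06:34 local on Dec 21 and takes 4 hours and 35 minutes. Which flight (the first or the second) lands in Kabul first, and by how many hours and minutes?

the first, by 21 hours 18 minutes

Flight 1 departs at 06:50 UTC (Dec 20).
+1 hour 16 minutes → arrive 08:06 UTC on Dec 20.
Flight 2 in UTC: 06:34 − 5:45 = 00:49 on Dec 21.
+4 hours and 35 minutes → arrive 05:24 UTC on Dec 21.
Flight 1 lands earlier by 21 hours 18 minutes.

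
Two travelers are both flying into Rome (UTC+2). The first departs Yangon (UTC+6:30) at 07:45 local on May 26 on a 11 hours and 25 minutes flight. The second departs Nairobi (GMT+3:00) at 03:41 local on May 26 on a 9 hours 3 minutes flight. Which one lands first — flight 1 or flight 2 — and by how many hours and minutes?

Flight 1 in UTC: 07:45 − 6:30 = 01:15 on May 26.
+11 hours and 25 minutes → arrive 12:40 UTC on May 26.
Flight 2 in UTC: 03:41 − 3:00 = 00:41 on May 26.
+9 hours 3 minutes → arrive 09:44 UTC on May 26.
Flight 2 lands earlier by 2 hours 56 minutes.

the second, by 2 hours 56 minutes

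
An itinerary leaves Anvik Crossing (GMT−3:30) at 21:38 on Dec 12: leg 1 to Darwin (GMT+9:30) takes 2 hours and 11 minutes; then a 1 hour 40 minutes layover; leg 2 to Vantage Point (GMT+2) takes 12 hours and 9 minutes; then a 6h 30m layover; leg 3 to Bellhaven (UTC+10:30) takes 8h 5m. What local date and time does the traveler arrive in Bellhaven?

Convert departure to UTC: 21:38 + 3:30 = 01:08 UTC on Dec 13.
Add 2 hours and 11 minutes leg 1 → 03:19 UTC.
Add 1 hour 40 minutes layover in Darwin → 04:59 UTC.
Add 12 hours and 9 minutes leg 2 → 17:08 UTC.
Add 6 hours and 30 minutes layover in Vantage Point → 23:38 UTC.
Add 8 hours and 5 minutes leg 3 → 07:43 UTC (Dec 14).
Bellhaven is UTC+10:30, so local arrival = 07:43 + 10:30 = 18:13 on Dec 14.

18:13 on December 14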